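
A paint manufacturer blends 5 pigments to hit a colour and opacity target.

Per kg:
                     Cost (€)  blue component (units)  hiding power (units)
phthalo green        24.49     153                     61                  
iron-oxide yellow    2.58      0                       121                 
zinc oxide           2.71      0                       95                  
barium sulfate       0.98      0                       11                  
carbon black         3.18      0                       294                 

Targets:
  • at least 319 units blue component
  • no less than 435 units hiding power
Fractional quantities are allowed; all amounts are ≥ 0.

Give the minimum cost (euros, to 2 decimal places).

Set it up as a linear program. Let x1 = kg of phthalo green, x2 = kg of iron-oxide yellow, x3 = kg of zinc oxide, x4 = kg of barium sulfate, x5 = kg of carbon black.
min 24.49x1 + 2.58x2 + 2.71x3 + 0.98x4 + 3.18x5 s.t.:
  153x1 ≥ 319   (blue component)
  61x1 + 121x2 + 95x3 + 11x4 + 294x5 ≥ 435   (hiding power)
  x1, x2, x3, x4, x5 ≥ 0.
At the optimum only phthalo green, carbon black are positive (iron-oxide yellow, zinc oxide, barium sulfate = 0). Binding constraints: blue component and hiding power.
Solving gives x1 = 2.085, x5 = 1.047.
Cost = 24.49·2.085 + 3.18·1.047 = 54.3911.

€54.39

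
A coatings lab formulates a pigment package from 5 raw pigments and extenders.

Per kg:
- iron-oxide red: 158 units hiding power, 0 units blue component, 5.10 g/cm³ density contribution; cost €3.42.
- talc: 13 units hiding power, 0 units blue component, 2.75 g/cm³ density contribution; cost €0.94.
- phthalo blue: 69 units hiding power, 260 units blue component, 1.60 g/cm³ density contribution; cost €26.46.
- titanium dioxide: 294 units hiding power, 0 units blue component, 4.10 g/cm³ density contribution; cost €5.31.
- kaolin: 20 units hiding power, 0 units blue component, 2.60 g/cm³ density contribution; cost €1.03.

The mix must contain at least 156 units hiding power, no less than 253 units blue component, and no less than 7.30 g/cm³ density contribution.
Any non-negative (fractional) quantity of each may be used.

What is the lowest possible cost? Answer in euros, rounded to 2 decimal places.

Let x1 = kg of iron-oxide red, x2 = kg of talc, x3 = kg of phthalo blue, x4 = kg of titanium dioxide, x5 = kg of kaolin.
Minimise 3.42x1 + 0.94x2 + 26.46x3 + 5.31x4 + 1.03x5 with:
  158x1 + 13x2 + 69x3 + 294x4 + 20x5 ≥ 156   (hiding power)
  260x3 ≥ 253   (blue component)
  5.1x1 + 2.75x2 + 1.6x3 + 4.1x4 + 2.6x5 ≥ 7.3   (density contribution)
  x1, x2, x3, x4, x5 ≥ 0.
The minimum-cost mix takes nothing from titanium dioxide, kaolin — only iron-oxide red, talc, phthalo blue. Binding constraints: hiding power, blue component, density contribution.
Optimal quantities: iron-oxide red = 0.4609 kg, talc = 1.234 kg, phthalo blue = 0.9731 kg.
Hence cost = 3.42·0.4609 + 0.94·1.234 + 26.46·0.9731 = €28.4845.

€28.48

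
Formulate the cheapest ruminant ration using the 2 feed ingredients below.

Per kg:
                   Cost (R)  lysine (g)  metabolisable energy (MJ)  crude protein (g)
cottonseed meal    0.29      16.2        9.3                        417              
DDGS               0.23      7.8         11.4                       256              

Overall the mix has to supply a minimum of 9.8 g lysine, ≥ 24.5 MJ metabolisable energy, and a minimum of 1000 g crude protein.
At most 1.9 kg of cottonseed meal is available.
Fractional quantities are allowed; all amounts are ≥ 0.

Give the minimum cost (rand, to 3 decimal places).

R0.738

Treat it as an LP. Let x1 = kg of cottonseed meal, x2 = kg of DDGS.
Minimise 0.29x1 + 0.23x2 with:
  16.2x1 + 7.8x2 ≥ 9.8   (lysine)
  9.3x1 + 11.4x2 ≥ 24.5   (metabolisable energy)
  417x1 + 256x2 ≥ 1000   (crude protein)
  x1 ≤ 1.9
  x1, x2 ≥ 0.
Both inputs are positive at the optimum. There the crude protein and the cottonseed meal cap constraints are tight.
Optimal quantities: cottonseed meal = 1.9 kg, DDGS = 0.8113 kg.
Total cost: 0.29·1.9 + 0.23·0.8113 = 0.73760.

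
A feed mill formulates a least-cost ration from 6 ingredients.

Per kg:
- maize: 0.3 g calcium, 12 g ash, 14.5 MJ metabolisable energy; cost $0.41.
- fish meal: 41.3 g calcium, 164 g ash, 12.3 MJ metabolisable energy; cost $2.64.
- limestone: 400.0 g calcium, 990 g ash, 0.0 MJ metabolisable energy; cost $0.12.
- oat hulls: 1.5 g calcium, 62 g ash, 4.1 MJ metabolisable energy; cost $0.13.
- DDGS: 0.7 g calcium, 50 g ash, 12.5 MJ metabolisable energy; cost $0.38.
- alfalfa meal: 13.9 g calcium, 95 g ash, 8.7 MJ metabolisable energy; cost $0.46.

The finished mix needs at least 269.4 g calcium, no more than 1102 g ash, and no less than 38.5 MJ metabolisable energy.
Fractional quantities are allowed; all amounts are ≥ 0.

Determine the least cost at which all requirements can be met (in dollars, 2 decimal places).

Set it up as a linear program. Let x1 = kg of maize, x2 = kg of fish meal, x3 = kg of limestone, x4 = kg of oat hulls, x5 = kg of DDGS, x6 = kg of alfalfa meal.
Minimize 0.41x1 + 2.64x2 + 0.12x3 + 0.13x4 + 0.38x5 + 0.46x6 s.t.:
  0.3x1 + 41.3x2 + 400x3 + 1.5x4 + 0.7x5 + 13.9x6 ≥ 269.4   (calcium)
  12x1 + 164x2 + 990x3 + 62x4 + 50x5 + 95x6 ≤ 1102   (ash)
  14.5x1 + 12.3x2 + 4.1x4 + 12.5x5 + 8.7x6 ≥ 38.5   (metabolisable energy)
  x1, x2, x3, x4, x5, x6 ≥ 0.
The cheapest feasible vertex uses only maize, limestone; fish meal, oat hulls, DDGS, alfalfa meal are not used. There the calcium and metabolisable energy constraints are tight.
Optimal quantities: maize = 2.655 kg, limestone = 0.6715 kg.
Hence cost = 0.41·2.655 + 0.12·0.6715 = $1.1691.

$1.17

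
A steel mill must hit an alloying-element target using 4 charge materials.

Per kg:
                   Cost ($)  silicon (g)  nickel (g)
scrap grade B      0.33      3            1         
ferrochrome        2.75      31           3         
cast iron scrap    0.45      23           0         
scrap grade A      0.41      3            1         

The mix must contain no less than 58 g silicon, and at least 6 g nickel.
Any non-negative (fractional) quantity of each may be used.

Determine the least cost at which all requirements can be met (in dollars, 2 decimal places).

$2.76

Let x1 = kg of scrap grade B, x2 = kg of ferrochrome, x3 = kg of cast iron scrap, x4 = kg of scrap grade A.
min 0.33x1 + 2.75x2 + 0.45x3 + 0.41x4 subject to:
  3x1 + 31x2 + 23x3 + 3x4 ≥ 58   (silicon)
  1x1 + 3x2 + 1x4 ≥ 6   (nickel)
  x1, x2, x3, x4 ≥ 0.
The cheapest feasible vertex uses only scrap grade B, cast iron scrap; ferrochrome, scrap grade A are not used. Binding constraints: silicon and nickel.
Optimal quantities: scrap grade B = 6 kg, cast iron scrap = 1.739 kg.
Total cost: 0.33·6 + 0.45·1.739 = 2.7626.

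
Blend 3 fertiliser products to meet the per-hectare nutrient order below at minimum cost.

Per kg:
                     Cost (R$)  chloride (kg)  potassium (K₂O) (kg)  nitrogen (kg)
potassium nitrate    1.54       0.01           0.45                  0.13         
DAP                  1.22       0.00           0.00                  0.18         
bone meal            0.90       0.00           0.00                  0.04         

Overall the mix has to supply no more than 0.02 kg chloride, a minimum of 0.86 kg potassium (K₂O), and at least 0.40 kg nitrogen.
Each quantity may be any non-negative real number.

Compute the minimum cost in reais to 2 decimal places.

R$3.97

Let x1 = kg of potassium nitrate, x2 = kg of DAP, x3 = kg of bone meal.
Minimise 1.54x1 + 1.22x2 + 0.9x3 subject to:
  0.01x1 ≤ 0.02   (chloride)
  0.45x1 ≥ 0.86   (potassium (K₂O))
  0.13x1 + 0.18x2 + 0.04x3 ≥ 0.4   (nitrogen)
  x1, x2, x3 ≥ 0.
The minimum-cost mix takes nothing from bone meal — only potassium nitrate, DAP. The potassium (K₂O) and nitrogen requirements are met with equality.
Optimal quantities: potassium nitrate = 1.911 kg, DAP = 0.842 kg.
Cost = 1.54·1.911 + 1.22·0.842 = 3.9702.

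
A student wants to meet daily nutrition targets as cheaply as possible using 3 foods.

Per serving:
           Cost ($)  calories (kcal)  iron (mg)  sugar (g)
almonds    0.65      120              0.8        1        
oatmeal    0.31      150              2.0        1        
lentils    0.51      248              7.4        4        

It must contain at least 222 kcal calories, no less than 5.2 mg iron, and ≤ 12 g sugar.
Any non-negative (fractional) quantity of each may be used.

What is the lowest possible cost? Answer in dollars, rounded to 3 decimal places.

$0.457

This is a linear program. Let x1 = servings of almonds, x2 = servings of oatmeal, x3 = servings of lentils.
min 0.65x1 + 0.31x2 + 0.51x3 with:
  120x1 + 150x2 + 248x3 ≥ 222   (calories)
  0.8x1 + 2x2 + 7.4x3 ≥ 5.2   (iron)
  1x1 + 1x2 + 4x3 ≤ 12   (sugar)
  x1, x2, x3 ≥ 0.
The minimum-cost mix takes nothing from almonds, oatmeal — only lentils. Binding constraint: calories.
Solving gives x3 = 0.8952.
Hence cost = 0.51·0.8952 = $0.45655.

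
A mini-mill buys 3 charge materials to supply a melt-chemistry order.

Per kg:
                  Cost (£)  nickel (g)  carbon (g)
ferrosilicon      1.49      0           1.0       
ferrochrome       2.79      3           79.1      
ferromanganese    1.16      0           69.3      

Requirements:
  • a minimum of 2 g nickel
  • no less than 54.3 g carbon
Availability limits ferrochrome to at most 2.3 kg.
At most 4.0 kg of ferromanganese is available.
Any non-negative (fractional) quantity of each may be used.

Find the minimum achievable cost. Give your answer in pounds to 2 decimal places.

£1.89

Set it up as a linear program. Let x1 = kg of ferrosilicon, x2 = kg of ferrochrome, x3 = kg of ferromanganese.
Minimise 1.49x1 + 2.79x2 + 1.16x3 subject to:
  3x2 ≥ 2   (nickel)
  1x1 + 79.1x2 + 69.3x3 ≥ 54.3   (carbon)
  x2 ≤ 2.3
  x3 ≤ 4
  x1, x2, x3 ≥ 0.
The cheapest feasible vertex uses only ferrochrome, ferromanganese; ferrosilicon is not used. Binding constraints: nickel and carbon.
Solving gives x2 = 0.6667, x3 = 0.02261.
Total cost: 2.79·0.6667 + 1.16·0.02261 = 1.8863.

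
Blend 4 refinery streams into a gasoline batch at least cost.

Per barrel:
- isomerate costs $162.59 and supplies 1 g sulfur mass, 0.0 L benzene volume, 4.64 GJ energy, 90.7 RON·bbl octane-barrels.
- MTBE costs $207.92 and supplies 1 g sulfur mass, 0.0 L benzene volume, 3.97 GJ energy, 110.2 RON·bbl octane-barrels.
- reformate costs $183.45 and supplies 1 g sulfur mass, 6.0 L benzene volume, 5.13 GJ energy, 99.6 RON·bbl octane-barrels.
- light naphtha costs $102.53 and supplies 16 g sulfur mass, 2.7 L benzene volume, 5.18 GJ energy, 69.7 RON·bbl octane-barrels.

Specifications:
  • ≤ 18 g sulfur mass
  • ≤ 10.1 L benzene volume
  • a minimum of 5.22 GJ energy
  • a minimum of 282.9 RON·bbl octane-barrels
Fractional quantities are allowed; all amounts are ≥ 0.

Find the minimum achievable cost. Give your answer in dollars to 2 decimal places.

$485.23

Let x1 = barrels of isomerate, x2 = barrels of MTBE, x3 = barrels of reformate, x4 = barrels of light naphtha.
Minimise 162.59x1 + 207.92x2 + 183.45x3 + 102.53x4 with:
  1x1 + 1x2 + 1x3 + 16x4 ≤ 18   (sulfur mass)
  6x3 + 2.7x4 ≤ 10.1   (benzene volume)
  4.64x1 + 3.97x2 + 5.13x3 + 5.18x4 ≥ 5.22   (energy)
  90.7x1 + 110.2x2 + 99.6x3 + 69.7x4 ≥ 282.9   (octane-barrels)
  x1, x2, x3, x4 ≥ 0.
The optimal basis is {isomerate, light naphtha}; MTBE, reformate drop out. The sulfur mass and octane-barrels requirements are met with equality.
Optimal quantities: isomerate = 2.3683 barrels, light naphtha = 0.97698 barrels.
Cost = 162.59·2.3683 + 102.53·0.97698 = 485.2317.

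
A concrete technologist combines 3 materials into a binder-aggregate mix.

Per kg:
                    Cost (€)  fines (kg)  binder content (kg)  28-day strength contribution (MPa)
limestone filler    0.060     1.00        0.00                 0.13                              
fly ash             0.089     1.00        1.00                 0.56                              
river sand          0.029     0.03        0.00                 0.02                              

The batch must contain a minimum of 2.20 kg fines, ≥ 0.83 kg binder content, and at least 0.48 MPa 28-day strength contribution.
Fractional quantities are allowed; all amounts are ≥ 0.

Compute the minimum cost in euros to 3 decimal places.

Set it up as a linear program. Let x1 = kg of limestone filler, x2 = kg of fly ash, x3 = kg of river sand.
Minimise 0.06x1 + 0.089x2 + 0.029x3 subject to:
  1x1 + 1x2 + 0.03x3 ≥ 2.2   (fines)
  1x2 ≥ 0.83   (binder content)
  0.13x1 + 0.56x2 + 0.02x3 ≥ 0.48   (28-day strength contribution)
  x1, x2, x3 ≥ 0.
The cheapest feasible vertex uses only limestone filler, fly ash; river sand is not used. Binding constraints: fines and binder content.
That vertex is x1 = 1.37, x2 = 0.83.
Total cost: 0.06·1.37 + 0.089·0.83 = 0.15607.

€0.156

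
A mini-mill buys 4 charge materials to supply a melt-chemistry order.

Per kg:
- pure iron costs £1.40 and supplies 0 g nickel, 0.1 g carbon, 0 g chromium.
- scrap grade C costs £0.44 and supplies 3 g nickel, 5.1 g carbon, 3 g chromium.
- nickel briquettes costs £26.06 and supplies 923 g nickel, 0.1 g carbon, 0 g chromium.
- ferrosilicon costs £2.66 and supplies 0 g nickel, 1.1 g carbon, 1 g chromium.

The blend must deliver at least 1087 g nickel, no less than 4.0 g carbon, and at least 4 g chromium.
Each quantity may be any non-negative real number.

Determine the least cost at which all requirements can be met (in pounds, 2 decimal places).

£31.16

This is a linear program. Let x1 = kg of pure iron, x2 = kg of scrap grade C, x3 = kg of nickel briquettes, x4 = kg of ferrosilicon.
Minimise 1.4x1 + 0.44x2 + 26.06x3 + 2.66x4 with:
  3x2 + 923x3 ≥ 1087   (nickel)
  0.1x1 + 5.1x2 + 0.1x3 + 1.1x4 ≥ 4   (carbon)
  3x2 + 1x4 ≥ 4   (chromium)
  x1, x2, x3, x4 ≥ 0.
The optimal basis is {scrap grade C, nickel briquettes}; pure iron, ferrosilicon drop out. There the nickel and chromium constraints are tight.
Solving gives x2 = 1.3333, x3 = 1.1733.
Objective = 0.44·1.3333 + 26.06·1.1733 = 31.1629.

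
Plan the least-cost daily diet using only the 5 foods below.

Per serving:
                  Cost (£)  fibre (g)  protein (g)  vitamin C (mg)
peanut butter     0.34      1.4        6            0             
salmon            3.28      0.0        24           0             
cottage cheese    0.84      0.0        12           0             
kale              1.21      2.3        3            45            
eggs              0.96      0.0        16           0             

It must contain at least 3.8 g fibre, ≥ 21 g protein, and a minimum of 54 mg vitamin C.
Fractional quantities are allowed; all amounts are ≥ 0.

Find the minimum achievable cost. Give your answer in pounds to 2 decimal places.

£2.44

Set it up as a linear program. Let x1 = servings of peanut butter, x2 = servings of salmon, x3 = servings of cottage cheese, x4 = servings of kale, x5 = servings of eggs.
Minimise 0.34x1 + 3.28x2 + 0.84x3 + 1.21x4 + 0.96x5 with:
  1.4x1 + 2.3x4 ≥ 3.8   (fibre)
  6x1 + 24x2 + 12x3 + 3x4 + 16x5 ≥ 21   (protein)
  45x4 ≥ 54   (vitamin C)
  x1, x2, x3, x4, x5 ≥ 0.
At the optimum only peanut butter, kale are positive (salmon, cottage cheese, eggs = 0). There the protein and vitamin C constraints are tight.
Solving gives x1 = 2.9, x4 = 1.2.
Total cost: 0.34·2.9 + 1.21·1.2 = 2.4380.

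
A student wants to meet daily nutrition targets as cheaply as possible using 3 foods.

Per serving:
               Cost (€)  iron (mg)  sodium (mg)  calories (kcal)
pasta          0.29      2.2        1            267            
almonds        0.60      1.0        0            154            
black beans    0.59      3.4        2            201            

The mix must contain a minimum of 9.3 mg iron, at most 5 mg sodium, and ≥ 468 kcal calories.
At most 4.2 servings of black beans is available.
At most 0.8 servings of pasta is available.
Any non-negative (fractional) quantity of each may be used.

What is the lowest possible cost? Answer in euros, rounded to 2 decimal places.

This is a linear program. Let x1 = servings of pasta, x2 = servings of almonds, x3 = servings of black beans.
Minimise 0.29x1 + 0.6x2 + 0.59x3 s.t.:
  2.2x1 + 1x2 + 3.4x3 ≥ 9.3   (iron)
  1x1 + 2x3 ≤ 5   (sodium)
  267x1 + 154x2 + 201x3 ≥ 468   (calories)
  x3 ≤ 4.2
  x1 ≤ 0.8
  x1, x2, x3 ≥ 0.
All 3 inputs are positive at the optimum. There the iron, sodium, the pasta cap constraints are tight.
That vertex is x1 = 0.8, x2 = 0.4, x3 = 2.1.
Cost = 0.29·0.8 + 0.6·0.4 + 0.59·2.1 = 1.7110.

€1.71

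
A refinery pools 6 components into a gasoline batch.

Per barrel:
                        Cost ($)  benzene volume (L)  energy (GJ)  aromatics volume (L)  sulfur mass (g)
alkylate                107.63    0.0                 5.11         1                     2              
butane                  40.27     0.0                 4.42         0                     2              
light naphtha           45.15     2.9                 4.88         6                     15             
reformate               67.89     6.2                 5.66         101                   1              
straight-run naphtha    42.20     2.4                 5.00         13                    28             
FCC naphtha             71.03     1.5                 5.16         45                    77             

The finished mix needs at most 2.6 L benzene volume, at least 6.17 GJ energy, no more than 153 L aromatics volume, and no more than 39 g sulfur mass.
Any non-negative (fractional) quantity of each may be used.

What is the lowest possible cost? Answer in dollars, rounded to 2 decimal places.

$52.58

This is a linear program. Let x1 = barrels of alkylate, x2 = barrels of butane, x3 = barrels of light naphtha, x4 = barrels of reformate, x5 = barrels of straight-run naphtha, x6 = barrels of FCC naphtha.
Minimize 107.63x1 + 40.27x2 + 45.15x3 + 67.89x4 + 42.2x5 + 71.03x6 with:
  2.9x3 + 6.2x4 + 2.4x5 + 1.5x6 ≤ 2.6   (benzene volume)
  5.11x1 + 4.42x2 + 4.88x3 + 5.66x4 + 5x5 + 5.16x6 ≥ 6.17   (energy)
  1x1 + 6x3 + 101x4 + 13x5 + 45x6 ≤ 153   (aromatics volume)
  2x1 + 2x2 + 15x3 + 1x4 + 28x5 + 77x6 ≤ 39   (sulfur mass)
  x1, x2, x3, x4, x5, x6 ≥ 0.
The minimum-cost mix takes nothing from alkylate, light naphtha, reformate, FCC naphtha — only butane, straight-run naphtha. There the benzene volume and energy constraints are tight.
So butane = 0.17044 barrels, straight-run naphtha = 1.0833 barrels.
Hence cost = 40.27·0.17044 + 42.2·1.0833 = $52.5789.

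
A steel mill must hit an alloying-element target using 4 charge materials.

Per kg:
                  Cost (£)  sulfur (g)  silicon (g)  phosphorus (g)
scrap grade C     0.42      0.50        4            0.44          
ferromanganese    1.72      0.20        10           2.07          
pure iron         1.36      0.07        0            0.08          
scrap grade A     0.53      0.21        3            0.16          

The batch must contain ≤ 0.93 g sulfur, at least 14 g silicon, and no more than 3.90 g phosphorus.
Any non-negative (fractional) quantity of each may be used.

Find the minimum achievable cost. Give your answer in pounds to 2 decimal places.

£1.99

This is a linear program. Let x1 = kg of scrap grade C, x2 = kg of ferromanganese, x3 = kg of pure iron, x4 = kg of scrap grade A.
Minimize 0.42x1 + 1.72x2 + 1.36x3 + 0.53x4 with:
  0.5x1 + 0.2x2 + 0.07x3 + 0.21x4 ≤ 0.93   (sulfur)
  4x1 + 10x2 + 3x4 ≥ 14   (silicon)
  0.44x1 + 2.07x2 + 0.08x3 + 0.16x4 ≤ 3.9   (phosphorus)
  x1, x2, x3, x4 ≥ 0.
The optimal basis is {scrap grade C, ferromanganese}; pure iron, scrap grade A drop out. There the sulfur and silicon constraints are tight.
Optimal quantities: scrap grade C = 1.548 kg, ferromanganese = 0.781 kg.
Cost = 0.42·1.548 + 1.72·0.781 = 1.9935.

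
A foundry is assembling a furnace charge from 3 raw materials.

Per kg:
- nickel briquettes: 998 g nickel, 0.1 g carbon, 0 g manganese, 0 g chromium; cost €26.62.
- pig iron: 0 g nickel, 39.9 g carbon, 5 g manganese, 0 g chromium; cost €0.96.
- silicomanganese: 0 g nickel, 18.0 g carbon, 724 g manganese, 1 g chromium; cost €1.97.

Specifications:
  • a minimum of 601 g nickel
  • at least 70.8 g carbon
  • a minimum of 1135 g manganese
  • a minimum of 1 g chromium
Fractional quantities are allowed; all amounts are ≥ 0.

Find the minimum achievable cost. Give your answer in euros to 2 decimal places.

€20.13

Let x1 = kg of nickel briquettes, x2 = kg of pig iron, x3 = kg of silicomanganese.
Minimize 26.62x1 + 0.96x2 + 1.97x3 subject to:
  998x1 ≥ 601   (nickel)
  0.1x1 + 39.9x2 + 18x3 ≥ 70.8   (carbon)
  5x2 + 724x3 ≥ 1135   (manganese)
  1x3 ≥ 1   (chromium)
  x1, x2, x3 ≥ 0.
All 3 inputs are positive at the optimum. The nickel, carbon, manganese requirements are met with equality.
So nickel briquettes = 0.6022 kg, pig iron = 1.069 kg, silicomanganese = 1.56 kg.
Hence cost = 26.62·0.6022 + 0.96·1.069 + 1.97·1.56 = €20.1300.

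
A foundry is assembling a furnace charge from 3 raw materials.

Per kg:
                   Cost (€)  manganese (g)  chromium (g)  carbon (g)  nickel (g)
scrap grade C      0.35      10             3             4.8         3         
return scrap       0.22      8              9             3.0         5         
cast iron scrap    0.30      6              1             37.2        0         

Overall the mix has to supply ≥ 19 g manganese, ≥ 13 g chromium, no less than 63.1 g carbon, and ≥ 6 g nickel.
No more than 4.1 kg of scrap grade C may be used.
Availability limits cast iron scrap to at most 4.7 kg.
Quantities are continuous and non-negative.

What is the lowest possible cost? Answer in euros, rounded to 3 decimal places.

Let x1 = kg of scrap grade C, x2 = kg of return scrap, x3 = kg of cast iron scrap.
min 0.35x1 + 0.22x2 + 0.3x3 with:
  10x1 + 8x2 + 6x3 ≥ 19   (manganese)
  3x1 + 9x2 + 1x3 ≥ 13   (chromium)
  4.8x1 + 3x2 + 37.2x3 ≥ 63.1   (carbon)
  3x1 + 5x2 ≥ 6   (nickel)
  x1 ≤ 4.1
  x3 ≤ 4.7
  x1, x2, x3 ≥ 0.
The optimal basis is {return scrap, cast iron scrap}; scrap grade C drops out. Binding constraints: chromium and carbon.
Optimal quantities: return scrap = 1.267 kg, cast iron scrap = 1.594 kg.
Objective = 0.22·1.267 + 0.3·1.594 = 0.75694.

€0.757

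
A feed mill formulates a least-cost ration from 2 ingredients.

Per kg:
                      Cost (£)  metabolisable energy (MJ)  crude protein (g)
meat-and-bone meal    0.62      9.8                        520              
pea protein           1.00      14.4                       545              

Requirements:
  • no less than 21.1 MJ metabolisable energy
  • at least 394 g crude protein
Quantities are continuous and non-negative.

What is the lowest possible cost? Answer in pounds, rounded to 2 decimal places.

This is a linear program. Let x1 = kg of meat-and-bone meal, x2 = kg of pea protein.
min 0.62x1 + 1x2 with:
  9.8x1 + 14.4x2 ≥ 21.1   (metabolisable energy)
  520x1 + 545x2 ≥ 394   (crude protein)
  x1, x2 ≥ 0.
At the optimum only meat-and-bone meal is positive (pea protein = 0). Binding constraint: metabolisable energy.
Solving gives x1 = 2.153.
Hence cost = 0.62·2.153 = £1.3349.

£1.33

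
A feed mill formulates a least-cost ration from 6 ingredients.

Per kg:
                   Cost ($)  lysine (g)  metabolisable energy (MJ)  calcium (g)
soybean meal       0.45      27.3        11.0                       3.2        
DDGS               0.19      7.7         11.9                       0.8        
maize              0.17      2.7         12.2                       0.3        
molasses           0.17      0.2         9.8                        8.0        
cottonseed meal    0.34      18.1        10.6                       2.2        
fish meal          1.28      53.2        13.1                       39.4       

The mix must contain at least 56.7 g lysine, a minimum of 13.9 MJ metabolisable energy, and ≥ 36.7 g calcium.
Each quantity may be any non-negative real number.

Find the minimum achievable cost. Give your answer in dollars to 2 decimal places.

$1.30

Treat it as an LP. Let x1 = kg of soybean meal, x2 = kg of DDGS, x3 = kg of maize, x4 = kg of molasses, x5 = kg of cottonseed meal, x6 = kg of fish meal.
Minimise 0.45x1 + 0.19x2 + 0.17x3 + 0.17x4 + 0.34x5 + 1.28x6 subject to:
  27.3x1 + 7.7x2 + 2.7x3 + 0.2x4 + 18.1x5 + 53.2x6 ≥ 56.7   (lysine)
  11x1 + 11.9x2 + 12.2x3 + 9.8x4 + 10.6x5 + 13.1x6 ≥ 13.9   (metabolisable energy)
  3.2x1 + 0.8x2 + 0.3x3 + 8x4 + 2.2x5 + 39.4x6 ≥ 36.7   (calcium)
  x1, x2, x3, x4, x5, x6 ≥ 0.
The optimal basis is {soybean meal, fish meal}; DDGS, maize, molasses, cottonseed meal drop out. Binding constraints: lysine and calcium.
Optimal quantities: soybean meal = 0.311 kg, fish meal = 0.9062 kg.
Hence cost = 0.45·0.311 + 1.28·0.9062 = $1.2999.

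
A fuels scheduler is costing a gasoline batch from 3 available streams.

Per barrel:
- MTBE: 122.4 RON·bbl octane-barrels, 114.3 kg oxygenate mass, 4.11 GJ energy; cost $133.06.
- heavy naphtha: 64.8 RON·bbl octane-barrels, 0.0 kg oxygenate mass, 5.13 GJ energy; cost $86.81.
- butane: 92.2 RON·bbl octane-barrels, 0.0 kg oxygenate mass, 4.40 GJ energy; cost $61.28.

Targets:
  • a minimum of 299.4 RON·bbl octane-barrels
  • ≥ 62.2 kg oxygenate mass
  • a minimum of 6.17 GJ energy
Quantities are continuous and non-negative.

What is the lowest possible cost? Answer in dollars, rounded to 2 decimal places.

$227.13

Set it up as a linear program. Let x1 = barrels of MTBE, x2 = barrels of heavy naphtha, x3 = barrels of butane.
min 133.06x1 + 86.81x2 + 61.28x3 with:
  122.4x1 + 64.8x2 + 92.2x3 ≥ 299.4   (octane-barrels)
  114.3x1 ≥ 62.2   (oxygenate mass)
  4.11x1 + 5.13x2 + 4.4x3 ≥ 6.17   (energy)
  x1, x2, x3 ≥ 0.
The cheapest feasible vertex uses only MTBE, butane; heavy naphtha is not used. Binding constraints: octane-barrels and oxygenate mass.
Optimal quantities: MTBE = 0.54418 barrels, butane = 2.5249 barrels.
Cost = 133.06·0.54418 + 61.28·2.5249 = 227.1345.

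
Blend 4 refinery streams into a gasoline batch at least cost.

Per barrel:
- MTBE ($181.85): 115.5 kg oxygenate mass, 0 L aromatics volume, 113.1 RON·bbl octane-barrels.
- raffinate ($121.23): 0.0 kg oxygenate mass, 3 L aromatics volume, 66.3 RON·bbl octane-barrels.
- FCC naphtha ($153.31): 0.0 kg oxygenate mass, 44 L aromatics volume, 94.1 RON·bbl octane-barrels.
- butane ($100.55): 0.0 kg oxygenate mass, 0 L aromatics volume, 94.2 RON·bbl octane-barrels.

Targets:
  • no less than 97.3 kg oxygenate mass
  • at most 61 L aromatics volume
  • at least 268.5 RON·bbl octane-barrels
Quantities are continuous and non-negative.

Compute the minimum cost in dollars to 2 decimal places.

$338.09

Let x1 = barrels of MTBE, x2 = barrels of raffinate, x3 = barrels of FCC naphtha, x4 = barrels of butane.
min 181.85x1 + 121.23x2 + 153.31x3 + 100.55x4 s.t.:
  115.5x1 ≥ 97.3   (oxygenate mass)
  3x2 + 44x3 ≤ 61   (aromatics volume)
  113.1x1 + 66.3x2 + 94.1x3 + 94.2x4 ≥ 268.5   (octane-barrels)
  x1, x2, x3, x4 ≥ 0.
The minimum-cost mix takes nothing from raffinate, FCC naphtha — only MTBE, butane. Binding constraints: oxygenate mass and octane-barrels.
Solving gives x1 = 0.842424, x4 = 1.83887.
Total cost: 181.85·0.842424 + 100.55·1.83887 = 338.0932.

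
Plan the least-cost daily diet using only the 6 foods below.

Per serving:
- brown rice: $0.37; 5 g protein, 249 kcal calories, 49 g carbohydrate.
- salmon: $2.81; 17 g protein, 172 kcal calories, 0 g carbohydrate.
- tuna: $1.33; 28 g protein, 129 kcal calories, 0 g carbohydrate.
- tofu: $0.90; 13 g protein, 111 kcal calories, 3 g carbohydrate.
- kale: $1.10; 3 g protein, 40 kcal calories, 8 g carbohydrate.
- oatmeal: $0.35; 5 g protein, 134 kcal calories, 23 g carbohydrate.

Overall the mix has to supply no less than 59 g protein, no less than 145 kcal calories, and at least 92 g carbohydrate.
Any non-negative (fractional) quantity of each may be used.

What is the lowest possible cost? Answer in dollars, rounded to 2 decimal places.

$3.05

Set it up as a linear program. Let x1 = servings of brown rice, x2 = servings of salmon, x3 = servings of tuna, x4 = servings of tofu, x5 = servings of kale, x6 = servings of oatmeal.
Minimize 0.37x1 + 2.81x2 + 1.33x3 + 0.9x4 + 1.1x5 + 0.35x6 subject to:
  5x1 + 17x2 + 28x3 + 13x4 + 3x5 + 5x6 ≥ 59   (protein)
  249x1 + 172x2 + 129x3 + 111x4 + 40x5 + 134x6 ≥ 145   (calories)
  49x1 + 3x4 + 8x5 + 23x6 ≥ 92   (carbohydrate)
  x1, x2, x3, x4, x5, x6 ≥ 0.
The cheapest feasible vertex uses only brown rice, tuna; salmon, tofu, kale, oatmeal are not used. The protein and carbohydrate requirements are met with equality.
Solving gives x1 = 1.878, x3 = 1.772.
Cost = 0.37·1.878 + 1.33·1.772 = 3.0516.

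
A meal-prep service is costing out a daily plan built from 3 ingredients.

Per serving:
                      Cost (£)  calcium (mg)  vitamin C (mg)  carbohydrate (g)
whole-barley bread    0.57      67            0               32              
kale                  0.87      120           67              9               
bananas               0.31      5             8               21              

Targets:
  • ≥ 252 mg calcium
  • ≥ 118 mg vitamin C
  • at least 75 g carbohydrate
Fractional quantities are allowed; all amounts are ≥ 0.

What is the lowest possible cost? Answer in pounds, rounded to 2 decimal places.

£2.34

Let x1 = servings of whole-barley bread, x2 = servings of kale, x3 = servings of bananas.
Minimise 0.57x1 + 0.87x2 + 0.31x3 subject to:
  67x1 + 120x2 + 5x3 ≥ 252   (calcium)
  67x2 + 8x3 ≥ 118   (vitamin C)
  32x1 + 9x2 + 21x3 ≥ 75   (carbohydrate)
  x1, x2, x3 ≥ 0.
All 3 inputs are positive at the optimum. The calcium, vitamin C, carbohydrate requirements are met with equality.
Solving gives x1 = 0.8337, x2 = 1.567, x3 = 1.63.
Total cost: 0.57·0.8337 + 0.87·1.567 + 0.31·1.63 = 2.3438.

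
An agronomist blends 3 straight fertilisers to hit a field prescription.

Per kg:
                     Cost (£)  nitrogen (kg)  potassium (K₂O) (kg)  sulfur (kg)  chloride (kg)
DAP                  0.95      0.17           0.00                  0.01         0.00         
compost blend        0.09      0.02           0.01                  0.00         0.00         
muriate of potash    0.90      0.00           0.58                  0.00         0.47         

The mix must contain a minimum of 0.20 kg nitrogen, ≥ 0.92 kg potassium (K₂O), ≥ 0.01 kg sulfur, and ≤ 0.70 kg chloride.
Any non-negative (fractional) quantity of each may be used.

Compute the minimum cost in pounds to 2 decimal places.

Let x1 = kg of DAP, x2 = kg of compost blend, x3 = kg of muriate of potash.
min 0.95x1 + 0.09x2 + 0.9x3 s.t.:
  0.17x1 + 0.02x2 ≥ 0.2   (nitrogen)
  0.01x2 + 0.58x3 ≥ 0.92   (potassium (K₂O))
  0.01x1 ≥ 0.01   (sulfur)
  0.47x3 ≤ 0.7   (chloride)
  x1, x2, x3 ≥ 0.
All 3 inputs are positive at the optimum. The potassium (K₂O), sulfur, chloride requirements are met with equality.
Solving gives x1 = 1, x2 = 5.617, x3 = 1.489.
Hence cost = 0.95·1 + 0.09·5.617 + 0.9·1.489 = £2.7956.

£2.80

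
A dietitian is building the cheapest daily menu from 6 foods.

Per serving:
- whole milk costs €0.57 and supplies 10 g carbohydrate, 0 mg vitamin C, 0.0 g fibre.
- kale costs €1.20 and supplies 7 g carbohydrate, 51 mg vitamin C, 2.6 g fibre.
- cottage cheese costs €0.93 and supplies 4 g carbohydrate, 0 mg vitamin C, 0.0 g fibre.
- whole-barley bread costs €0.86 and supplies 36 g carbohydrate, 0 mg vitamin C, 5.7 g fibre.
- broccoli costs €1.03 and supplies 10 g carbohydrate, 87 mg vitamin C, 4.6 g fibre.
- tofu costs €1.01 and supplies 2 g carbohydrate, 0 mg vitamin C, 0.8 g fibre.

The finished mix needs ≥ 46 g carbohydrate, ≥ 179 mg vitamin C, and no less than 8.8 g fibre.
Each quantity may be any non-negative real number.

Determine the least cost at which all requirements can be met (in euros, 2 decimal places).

€2.73

Let x1 = servings of whole milk, x2 = servings of kale, x3 = servings of cottage cheese, x4 = servings of whole-barley bread, x5 = servings of broccoli, x6 = servings of tofu.
min 0.57x1 + 1.2x2 + 0.93x3 + 0.86x4 + 1.03x5 + 1.01x6 subject to:
  10x1 + 7x2 + 4x3 + 36x4 + 10x5 + 2x6 ≥ 46   (carbohydrate)
  51x2 + 87x5 ≥ 179   (vitamin C)
  2.6x2 + 5.7x4 + 4.6x5 + 0.8x6 ≥ 8.8   (fibre)
  x1, x2, x3, x4, x5, x6 ≥ 0.
The cheapest feasible vertex uses only whole-barley bread, broccoli; whole milk, kale, cottage cheese, tofu are not used. There the carbohydrate and vitamin C constraints are tight.
Optimal quantities: whole-barley bread = 0.7063 servings, broccoli = 2.057 servings.
Cost = 0.86·0.7063 + 1.03·2.057 = 2.7261.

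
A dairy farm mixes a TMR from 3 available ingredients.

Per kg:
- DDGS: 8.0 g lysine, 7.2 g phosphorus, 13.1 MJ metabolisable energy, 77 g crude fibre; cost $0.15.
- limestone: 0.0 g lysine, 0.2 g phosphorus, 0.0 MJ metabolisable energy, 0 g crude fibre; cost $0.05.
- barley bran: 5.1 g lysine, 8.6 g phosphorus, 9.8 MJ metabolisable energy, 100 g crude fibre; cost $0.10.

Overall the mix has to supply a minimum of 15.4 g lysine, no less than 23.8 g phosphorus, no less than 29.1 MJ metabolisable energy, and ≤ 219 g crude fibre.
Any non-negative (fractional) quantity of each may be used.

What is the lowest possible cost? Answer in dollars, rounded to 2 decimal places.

Let x1 = kg of DDGS, x2 = kg of limestone, x3 = kg of barley bran.
Minimize 0.15x1 + 0.05x2 + 0.1x3 with:
  8x1 + 5.1x3 ≥ 15.4   (lysine)
  7.2x1 + 0.2x2 + 8.6x3 ≥ 23.8   (phosphorus)
  13.1x1 + 9.8x3 ≥ 29.1   (metabolisable energy)
  77x1 + 100x3 ≤ 219   (crude fibre)
  x1, x2, x3 ≥ 0.
The cheapest feasible vertex uses only DDGS, limestone; barley bran is not used. There the phosphorus and crude fibre constraints are tight.
So DDGS = 2.844 kg, limestone = 16.61 kg.
Objective = 0.15·2.844 + 0.05·16.61 = 1.2571.

$1.26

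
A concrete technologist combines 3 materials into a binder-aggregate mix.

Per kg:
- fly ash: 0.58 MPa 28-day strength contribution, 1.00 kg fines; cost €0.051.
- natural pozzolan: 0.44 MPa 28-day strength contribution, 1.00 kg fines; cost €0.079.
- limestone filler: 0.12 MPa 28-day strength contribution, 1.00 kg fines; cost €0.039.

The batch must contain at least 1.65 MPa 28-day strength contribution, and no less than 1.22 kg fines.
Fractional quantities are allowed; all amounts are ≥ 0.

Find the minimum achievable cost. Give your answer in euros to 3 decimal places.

This is a linear program. Let x1 = kg of fly ash, x2 = kg of natural pozzolan, x3 = kg of limestone filler.
Minimise 0.051x1 + 0.079x2 + 0.039x3 subject to:
  0.58x1 + 0.44x2 + 0.12x3 ≥ 1.65   (28-day strength contribution)
  1x1 + 1x2 + 1x3 ≥ 1.22   (fines)
  x1, x2, x3 ≥ 0.
At the optimum only fly ash is positive (natural pozzolan, limestone filler = 0). Binding constraint: 28-day strength contribution.
Optimal quantities: fly ash = 2.845 kg.
Hence cost = 0.051·2.845 = €0.14510.

€0.145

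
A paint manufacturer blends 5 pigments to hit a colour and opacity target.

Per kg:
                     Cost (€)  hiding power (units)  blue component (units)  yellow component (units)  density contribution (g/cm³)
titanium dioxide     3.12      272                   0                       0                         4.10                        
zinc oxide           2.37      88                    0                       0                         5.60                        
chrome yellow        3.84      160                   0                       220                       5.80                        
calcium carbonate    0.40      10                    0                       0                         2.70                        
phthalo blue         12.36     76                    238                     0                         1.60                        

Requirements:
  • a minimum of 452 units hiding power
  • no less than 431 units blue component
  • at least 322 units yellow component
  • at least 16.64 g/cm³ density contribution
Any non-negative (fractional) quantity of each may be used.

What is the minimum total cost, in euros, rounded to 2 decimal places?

Set it up as a linear program. Let x1 = kg of titanium dioxide, x2 = kg of zinc oxide, x3 = kg of chrome yellow, x4 = kg of calcium carbonate, x5 = kg of phthalo blue.
Minimize 3.12x1 + 2.37x2 + 3.84x3 + 0.4x4 + 12.36x5 s.t.:
  272x1 + 88x2 + 160x3 + 10x4 + 76x5 ≥ 452   (hiding power)
  238x5 ≥ 431   (blue component)
  220x3 ≥ 322   (yellow component)
  4.1x1 + 5.6x2 + 5.8x3 + 2.7x4 + 1.6x5 ≥ 16.64   (density contribution)
  x1, x2, x3, x4, x5 ≥ 0.
At the optimum only titanium dioxide, chrome yellow, calcium carbonate, phthalo blue are positive (zinc oxide = 0). Binding constraints: hiding power, blue component, yellow component, density contribution.
Optimal quantities: titanium dioxide = 0.2365 kg, chrome yellow = 1.464 kg, calcium carbonate = 1.587 kg, phthalo blue = 1.811 kg.
Total cost: 3.12·0.2365 + 3.84·1.464 + 0.4·1.587 + 12.36·1.811 = 29.3784.

€29.38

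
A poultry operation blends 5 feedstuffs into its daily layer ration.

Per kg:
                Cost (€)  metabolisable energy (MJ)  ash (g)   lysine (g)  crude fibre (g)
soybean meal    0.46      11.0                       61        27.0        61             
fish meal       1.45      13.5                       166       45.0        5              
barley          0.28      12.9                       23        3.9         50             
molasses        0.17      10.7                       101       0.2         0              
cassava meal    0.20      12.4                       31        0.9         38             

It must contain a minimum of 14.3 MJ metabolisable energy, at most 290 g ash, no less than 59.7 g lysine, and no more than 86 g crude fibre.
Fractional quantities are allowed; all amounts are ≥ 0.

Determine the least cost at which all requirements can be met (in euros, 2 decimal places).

Let x1 = kg of soybean meal, x2 = kg of fish meal, x3 = kg of barley, x4 = kg of molasses, x5 = kg of cassava meal.
min 0.46x1 + 1.45x2 + 0.28x3 + 0.17x4 + 0.2x5 s.t.:
  11x1 + 13.5x2 + 12.9x3 + 10.7x4 + 12.4x5 ≥ 14.3   (metabolisable energy)
  61x1 + 166x2 + 23x3 + 101x4 + 31x5 ≤ 290   (ash)
  27x1 + 45x2 + 3.9x3 + 0.2x4 + 0.9x5 ≥ 59.7   (lysine)
  61x1 + 5x2 + 50x3 + 38x5 ≤ 86   (crude fibre)
  x1, x2, x3, x4, x5 ≥ 0.
The cheapest feasible vertex uses only soybean meal, fish meal; barley, molasses, cassava meal are not used. Binding constraints: lysine and crude fibre.
Solving gives x1 = 1.368, x2 = 0.5056.
Total cost: 0.46·1.368 + 1.45·0.5056 = 1.3624.

€1.36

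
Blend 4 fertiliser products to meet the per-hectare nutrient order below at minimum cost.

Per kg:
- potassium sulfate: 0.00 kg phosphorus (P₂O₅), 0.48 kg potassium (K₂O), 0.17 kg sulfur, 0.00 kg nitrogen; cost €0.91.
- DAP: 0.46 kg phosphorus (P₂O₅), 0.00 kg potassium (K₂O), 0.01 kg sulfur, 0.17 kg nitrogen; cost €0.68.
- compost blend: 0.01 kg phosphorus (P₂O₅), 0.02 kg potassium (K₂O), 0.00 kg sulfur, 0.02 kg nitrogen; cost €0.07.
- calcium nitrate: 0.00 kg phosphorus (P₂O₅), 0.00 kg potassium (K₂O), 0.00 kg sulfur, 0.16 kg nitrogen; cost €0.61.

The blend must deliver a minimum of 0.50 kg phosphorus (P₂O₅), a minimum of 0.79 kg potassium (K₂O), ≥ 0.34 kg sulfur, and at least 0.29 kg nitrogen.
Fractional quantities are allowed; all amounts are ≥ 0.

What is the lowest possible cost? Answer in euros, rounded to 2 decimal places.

€2.86

Let x1 = kg of potassium sulfate, x2 = kg of DAP, x3 = kg of compost blend, x4 = kg of calcium nitrate.
min 0.91x1 + 0.68x2 + 0.07x3 + 0.61x4 s.t.:
  0.46x2 + 0.01x3 ≥ 0.5   (phosphorus (P₂O₅))
  0.48x1 + 0.02x3 ≥ 0.79   (potassium (K₂O))
  0.17x1 + 0.01x2 ≥ 0.34   (sulfur)
  0.17x2 + 0.02x3 + 0.16x4 ≥ 0.29   (nitrogen)
  x1, x2, x3, x4 ≥ 0.
The optimal basis is {potassium sulfate, DAP, compost blend}; calcium nitrate drops out. There the phosphorus (P₂O₅), sulfur, nitrogen constraints are tight.
That vertex is x1 = 1.944, x2 = 0.9467, x3 = 6.453.
Cost = 0.91·1.944 + 0.68·0.9467 + 0.07·6.453 = 2.8645.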